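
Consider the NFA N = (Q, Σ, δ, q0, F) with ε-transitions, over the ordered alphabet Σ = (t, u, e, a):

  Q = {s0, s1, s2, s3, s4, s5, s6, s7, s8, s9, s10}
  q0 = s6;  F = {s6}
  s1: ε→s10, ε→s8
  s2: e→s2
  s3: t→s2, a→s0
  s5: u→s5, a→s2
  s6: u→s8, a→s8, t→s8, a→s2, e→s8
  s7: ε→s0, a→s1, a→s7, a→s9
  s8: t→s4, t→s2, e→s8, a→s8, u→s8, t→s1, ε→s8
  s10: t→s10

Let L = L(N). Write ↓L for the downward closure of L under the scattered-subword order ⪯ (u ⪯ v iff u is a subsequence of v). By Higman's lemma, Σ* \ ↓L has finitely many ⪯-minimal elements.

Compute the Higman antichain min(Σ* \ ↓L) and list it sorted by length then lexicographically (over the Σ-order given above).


|Q|=11, |F|=1, |δ|=24 (4 ε).
min D↑ (2 st, q0=0, F={1}): 0:t→1,u→1,e→1,a→1 1:t→1,u→1,e→1,a→1 [Hopcroft].
't': run [6, 5] end={s1,s10,s2,s4,s8} ∉↓L; 1/1 deletions ∈↓L.
'u': N↓-sim [6, 5] end={s1,s10,s2,s4,s8} ∉↓L; 1/1 del acc.
'e': N↓-sim [6, 5] end={s1,s10,s2,s4,s8} — reject; 1/1 del acc.
'a': run [6, 5] end={s1,s10,s2,s4,s8} rej; 1/1 single-dels accept.
4 words, ⪯-incomp.

Antichain: [t, u, e, a].


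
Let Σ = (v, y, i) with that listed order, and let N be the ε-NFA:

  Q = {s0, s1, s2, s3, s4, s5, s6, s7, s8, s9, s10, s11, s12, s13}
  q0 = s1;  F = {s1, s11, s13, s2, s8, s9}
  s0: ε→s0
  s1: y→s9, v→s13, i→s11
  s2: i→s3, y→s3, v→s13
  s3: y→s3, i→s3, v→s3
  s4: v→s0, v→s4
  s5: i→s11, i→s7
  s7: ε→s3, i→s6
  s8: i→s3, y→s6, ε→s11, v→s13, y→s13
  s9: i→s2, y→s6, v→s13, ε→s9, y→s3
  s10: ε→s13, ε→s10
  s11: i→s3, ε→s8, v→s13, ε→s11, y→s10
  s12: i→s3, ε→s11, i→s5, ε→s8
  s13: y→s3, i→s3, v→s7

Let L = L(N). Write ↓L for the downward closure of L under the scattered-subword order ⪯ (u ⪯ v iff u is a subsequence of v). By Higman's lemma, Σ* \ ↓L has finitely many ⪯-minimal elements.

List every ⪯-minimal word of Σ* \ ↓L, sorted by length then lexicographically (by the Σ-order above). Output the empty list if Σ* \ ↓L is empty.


|Q|=14, |F|=6, |δ|=40 (10 ε).
min D↑ (6 st, q0=0, F={4}): 0:v→1,y→2,i→3 1:v→4,y→4,i→4 2:v→1,y→4,i→5 3:v→1,y→1,i→4 4:v→4,y→4,i→4 5:v→1,y→4,i→4 [Hopcroft].
'vv': |S_i|=[10, 4, 3] end={s3,s6,s7} ∉↓L; 2/2 del acc.
'vy': |S_i|=[10, 4, 1] end={s3} rej; 2/2 single-dels accept.
'vi': |S_i|=[10, 4, 2] end={s3,s6} — reject; 2/2 deletions ∈↓L.
'yy': run [10, 7, 2] end={s3,s6} — reject; 2/2 del acc.
'ii': run [10, 8, 2] end={s3,s6} — reject; 2/2 deletions ∈↓L.
'iyv': |S_i|=[10, 8, 5, 3] end={s3,s6,s7} ∉↓L; 3/3 del acc.
6 minimals (antichain).

Antichain: [vv, vy, vi, yy, ii, iyv].


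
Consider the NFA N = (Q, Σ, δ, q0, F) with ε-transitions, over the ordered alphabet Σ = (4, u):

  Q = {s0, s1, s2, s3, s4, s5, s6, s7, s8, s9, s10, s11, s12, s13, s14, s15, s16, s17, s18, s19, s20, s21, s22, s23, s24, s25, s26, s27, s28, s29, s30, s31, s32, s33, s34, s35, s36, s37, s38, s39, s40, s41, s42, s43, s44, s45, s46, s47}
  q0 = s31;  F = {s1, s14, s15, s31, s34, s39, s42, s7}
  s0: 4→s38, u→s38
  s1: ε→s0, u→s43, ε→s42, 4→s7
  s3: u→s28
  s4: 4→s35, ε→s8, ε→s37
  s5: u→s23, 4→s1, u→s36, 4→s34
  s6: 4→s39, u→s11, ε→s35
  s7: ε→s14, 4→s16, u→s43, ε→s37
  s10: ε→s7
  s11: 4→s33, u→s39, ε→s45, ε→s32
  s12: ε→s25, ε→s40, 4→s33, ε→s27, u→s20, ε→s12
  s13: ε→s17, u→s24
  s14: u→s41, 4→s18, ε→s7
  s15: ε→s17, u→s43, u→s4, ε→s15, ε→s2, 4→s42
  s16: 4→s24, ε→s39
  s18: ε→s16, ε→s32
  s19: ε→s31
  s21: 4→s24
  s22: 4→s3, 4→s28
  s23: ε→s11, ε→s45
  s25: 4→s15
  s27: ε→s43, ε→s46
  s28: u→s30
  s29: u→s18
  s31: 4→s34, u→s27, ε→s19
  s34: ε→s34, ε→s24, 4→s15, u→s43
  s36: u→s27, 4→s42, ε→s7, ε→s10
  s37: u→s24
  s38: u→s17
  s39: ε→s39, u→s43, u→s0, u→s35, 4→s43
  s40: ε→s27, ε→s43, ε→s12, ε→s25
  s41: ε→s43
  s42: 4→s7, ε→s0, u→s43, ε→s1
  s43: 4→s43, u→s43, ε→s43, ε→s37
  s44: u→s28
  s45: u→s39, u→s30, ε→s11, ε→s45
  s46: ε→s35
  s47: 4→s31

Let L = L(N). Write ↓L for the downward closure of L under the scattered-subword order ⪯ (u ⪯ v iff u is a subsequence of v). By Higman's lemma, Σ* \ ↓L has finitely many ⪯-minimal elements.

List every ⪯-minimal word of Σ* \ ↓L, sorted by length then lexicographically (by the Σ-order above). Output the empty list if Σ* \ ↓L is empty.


Antichain: [u, 444444].

|Q|=48, |F|=8, |δ|=96 (45 ε).
min D↑ (7 st, q0=0, F={2}): 0:4→1,u→2 1:4→3,u→2 2:4→2,u→2 3:4→4,u→2 4:4→5,u→2 5:4→6,u→2 6:4→2,u→2.
'u': run [25, 12] end={s0,s17,s24,s27,s35,s37,s38,s4,s41,s43,s46,s8} ∉↓L; 1/1 del acc.
'444444': run [25, 21, 20, 16, 14, 11, 5] end={s17,s24,s37,s38,s43} rej; 6/6 del acc.
2 minimals (antichain).


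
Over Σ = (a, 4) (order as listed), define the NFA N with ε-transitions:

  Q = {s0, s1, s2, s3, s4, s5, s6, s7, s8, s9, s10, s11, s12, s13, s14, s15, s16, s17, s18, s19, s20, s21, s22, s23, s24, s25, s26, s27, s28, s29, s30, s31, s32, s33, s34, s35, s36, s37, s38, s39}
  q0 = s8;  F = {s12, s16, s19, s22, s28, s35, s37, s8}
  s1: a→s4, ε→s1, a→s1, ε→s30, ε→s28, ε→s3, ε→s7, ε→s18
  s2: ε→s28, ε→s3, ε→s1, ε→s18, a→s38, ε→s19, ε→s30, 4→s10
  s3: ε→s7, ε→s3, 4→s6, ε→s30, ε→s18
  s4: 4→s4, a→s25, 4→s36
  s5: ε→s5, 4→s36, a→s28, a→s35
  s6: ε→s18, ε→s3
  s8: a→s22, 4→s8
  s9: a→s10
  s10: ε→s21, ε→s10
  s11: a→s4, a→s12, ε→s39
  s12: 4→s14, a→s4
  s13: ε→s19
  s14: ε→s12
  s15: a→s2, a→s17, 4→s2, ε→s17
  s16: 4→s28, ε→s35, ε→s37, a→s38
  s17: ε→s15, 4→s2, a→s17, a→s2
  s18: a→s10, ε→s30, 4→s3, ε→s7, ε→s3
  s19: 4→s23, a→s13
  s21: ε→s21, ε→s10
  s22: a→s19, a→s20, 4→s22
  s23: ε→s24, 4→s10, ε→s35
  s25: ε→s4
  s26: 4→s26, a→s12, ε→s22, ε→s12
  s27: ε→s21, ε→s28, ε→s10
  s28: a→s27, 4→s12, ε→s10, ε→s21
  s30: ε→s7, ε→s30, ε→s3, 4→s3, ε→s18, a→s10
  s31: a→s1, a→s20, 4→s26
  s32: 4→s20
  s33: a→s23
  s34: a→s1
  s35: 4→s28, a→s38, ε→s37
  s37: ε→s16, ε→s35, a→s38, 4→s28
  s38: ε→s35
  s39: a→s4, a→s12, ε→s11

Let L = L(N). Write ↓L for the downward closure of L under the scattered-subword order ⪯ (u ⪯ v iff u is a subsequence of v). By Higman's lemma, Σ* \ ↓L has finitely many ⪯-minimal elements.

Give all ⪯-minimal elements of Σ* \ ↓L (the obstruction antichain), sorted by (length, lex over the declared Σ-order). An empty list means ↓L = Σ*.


|Q|=40, |F|=8, |δ|=104 (52 ε).
min D↑ (7 st, q0=0, F={6}): 0:a→1,4→0 1:a→2,4→1 2:a→2,4→3 3:a→3,4→4 4:a→4,4→5 5:a→6,4→5 6:a→6,4→6.
'aa444a': N↓-sim [20, 19, 18, 15, 9, 5, 3] end={s25,s36,s4} ∉↓L; 6/6 deletions ∈↓L.
1 minimals (antichain).

A = [aa444a].


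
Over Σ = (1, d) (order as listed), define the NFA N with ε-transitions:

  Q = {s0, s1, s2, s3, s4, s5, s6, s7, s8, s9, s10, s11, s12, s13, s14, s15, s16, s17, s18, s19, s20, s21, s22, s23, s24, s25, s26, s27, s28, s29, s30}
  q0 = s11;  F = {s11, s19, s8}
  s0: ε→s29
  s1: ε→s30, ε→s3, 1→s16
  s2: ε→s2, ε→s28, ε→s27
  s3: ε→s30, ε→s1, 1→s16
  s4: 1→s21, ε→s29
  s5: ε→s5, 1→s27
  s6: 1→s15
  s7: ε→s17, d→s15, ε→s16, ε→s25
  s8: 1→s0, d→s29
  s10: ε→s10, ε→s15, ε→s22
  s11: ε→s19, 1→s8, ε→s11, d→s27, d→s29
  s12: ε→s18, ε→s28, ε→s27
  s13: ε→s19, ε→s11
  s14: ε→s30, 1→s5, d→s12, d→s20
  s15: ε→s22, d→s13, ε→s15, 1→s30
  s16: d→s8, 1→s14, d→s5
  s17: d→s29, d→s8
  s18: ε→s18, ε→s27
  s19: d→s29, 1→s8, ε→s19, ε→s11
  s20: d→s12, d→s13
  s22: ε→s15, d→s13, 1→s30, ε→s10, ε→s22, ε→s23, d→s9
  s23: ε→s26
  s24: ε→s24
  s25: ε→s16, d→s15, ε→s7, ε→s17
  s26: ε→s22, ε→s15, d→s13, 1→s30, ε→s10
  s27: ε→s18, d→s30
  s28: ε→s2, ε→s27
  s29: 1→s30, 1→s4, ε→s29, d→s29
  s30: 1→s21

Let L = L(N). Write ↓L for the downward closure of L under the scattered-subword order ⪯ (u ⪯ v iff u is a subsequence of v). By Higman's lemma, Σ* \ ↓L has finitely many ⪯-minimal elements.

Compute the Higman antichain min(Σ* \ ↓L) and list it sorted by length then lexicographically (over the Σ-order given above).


min(Σ*\↓L) = [d, 11].

|Q|=31, |F|=3, |δ|=82 (46 ε).
min D↑ (3 st, q0=0, F={2}): 0:1→1,d→2 1:1→2,d→2 2:1→2,d→2 (ε-aug+det+¬).
'd': run [10, 6] end={s18,s21,s27,s29,s30,s4} rej; 1/1 deletions ∈↓L.
'11': run [10, 6, 5] end={s0,s21,s29,s30,s4} — reject; 2/2 del acc.
2 words, ⪯-incomp.


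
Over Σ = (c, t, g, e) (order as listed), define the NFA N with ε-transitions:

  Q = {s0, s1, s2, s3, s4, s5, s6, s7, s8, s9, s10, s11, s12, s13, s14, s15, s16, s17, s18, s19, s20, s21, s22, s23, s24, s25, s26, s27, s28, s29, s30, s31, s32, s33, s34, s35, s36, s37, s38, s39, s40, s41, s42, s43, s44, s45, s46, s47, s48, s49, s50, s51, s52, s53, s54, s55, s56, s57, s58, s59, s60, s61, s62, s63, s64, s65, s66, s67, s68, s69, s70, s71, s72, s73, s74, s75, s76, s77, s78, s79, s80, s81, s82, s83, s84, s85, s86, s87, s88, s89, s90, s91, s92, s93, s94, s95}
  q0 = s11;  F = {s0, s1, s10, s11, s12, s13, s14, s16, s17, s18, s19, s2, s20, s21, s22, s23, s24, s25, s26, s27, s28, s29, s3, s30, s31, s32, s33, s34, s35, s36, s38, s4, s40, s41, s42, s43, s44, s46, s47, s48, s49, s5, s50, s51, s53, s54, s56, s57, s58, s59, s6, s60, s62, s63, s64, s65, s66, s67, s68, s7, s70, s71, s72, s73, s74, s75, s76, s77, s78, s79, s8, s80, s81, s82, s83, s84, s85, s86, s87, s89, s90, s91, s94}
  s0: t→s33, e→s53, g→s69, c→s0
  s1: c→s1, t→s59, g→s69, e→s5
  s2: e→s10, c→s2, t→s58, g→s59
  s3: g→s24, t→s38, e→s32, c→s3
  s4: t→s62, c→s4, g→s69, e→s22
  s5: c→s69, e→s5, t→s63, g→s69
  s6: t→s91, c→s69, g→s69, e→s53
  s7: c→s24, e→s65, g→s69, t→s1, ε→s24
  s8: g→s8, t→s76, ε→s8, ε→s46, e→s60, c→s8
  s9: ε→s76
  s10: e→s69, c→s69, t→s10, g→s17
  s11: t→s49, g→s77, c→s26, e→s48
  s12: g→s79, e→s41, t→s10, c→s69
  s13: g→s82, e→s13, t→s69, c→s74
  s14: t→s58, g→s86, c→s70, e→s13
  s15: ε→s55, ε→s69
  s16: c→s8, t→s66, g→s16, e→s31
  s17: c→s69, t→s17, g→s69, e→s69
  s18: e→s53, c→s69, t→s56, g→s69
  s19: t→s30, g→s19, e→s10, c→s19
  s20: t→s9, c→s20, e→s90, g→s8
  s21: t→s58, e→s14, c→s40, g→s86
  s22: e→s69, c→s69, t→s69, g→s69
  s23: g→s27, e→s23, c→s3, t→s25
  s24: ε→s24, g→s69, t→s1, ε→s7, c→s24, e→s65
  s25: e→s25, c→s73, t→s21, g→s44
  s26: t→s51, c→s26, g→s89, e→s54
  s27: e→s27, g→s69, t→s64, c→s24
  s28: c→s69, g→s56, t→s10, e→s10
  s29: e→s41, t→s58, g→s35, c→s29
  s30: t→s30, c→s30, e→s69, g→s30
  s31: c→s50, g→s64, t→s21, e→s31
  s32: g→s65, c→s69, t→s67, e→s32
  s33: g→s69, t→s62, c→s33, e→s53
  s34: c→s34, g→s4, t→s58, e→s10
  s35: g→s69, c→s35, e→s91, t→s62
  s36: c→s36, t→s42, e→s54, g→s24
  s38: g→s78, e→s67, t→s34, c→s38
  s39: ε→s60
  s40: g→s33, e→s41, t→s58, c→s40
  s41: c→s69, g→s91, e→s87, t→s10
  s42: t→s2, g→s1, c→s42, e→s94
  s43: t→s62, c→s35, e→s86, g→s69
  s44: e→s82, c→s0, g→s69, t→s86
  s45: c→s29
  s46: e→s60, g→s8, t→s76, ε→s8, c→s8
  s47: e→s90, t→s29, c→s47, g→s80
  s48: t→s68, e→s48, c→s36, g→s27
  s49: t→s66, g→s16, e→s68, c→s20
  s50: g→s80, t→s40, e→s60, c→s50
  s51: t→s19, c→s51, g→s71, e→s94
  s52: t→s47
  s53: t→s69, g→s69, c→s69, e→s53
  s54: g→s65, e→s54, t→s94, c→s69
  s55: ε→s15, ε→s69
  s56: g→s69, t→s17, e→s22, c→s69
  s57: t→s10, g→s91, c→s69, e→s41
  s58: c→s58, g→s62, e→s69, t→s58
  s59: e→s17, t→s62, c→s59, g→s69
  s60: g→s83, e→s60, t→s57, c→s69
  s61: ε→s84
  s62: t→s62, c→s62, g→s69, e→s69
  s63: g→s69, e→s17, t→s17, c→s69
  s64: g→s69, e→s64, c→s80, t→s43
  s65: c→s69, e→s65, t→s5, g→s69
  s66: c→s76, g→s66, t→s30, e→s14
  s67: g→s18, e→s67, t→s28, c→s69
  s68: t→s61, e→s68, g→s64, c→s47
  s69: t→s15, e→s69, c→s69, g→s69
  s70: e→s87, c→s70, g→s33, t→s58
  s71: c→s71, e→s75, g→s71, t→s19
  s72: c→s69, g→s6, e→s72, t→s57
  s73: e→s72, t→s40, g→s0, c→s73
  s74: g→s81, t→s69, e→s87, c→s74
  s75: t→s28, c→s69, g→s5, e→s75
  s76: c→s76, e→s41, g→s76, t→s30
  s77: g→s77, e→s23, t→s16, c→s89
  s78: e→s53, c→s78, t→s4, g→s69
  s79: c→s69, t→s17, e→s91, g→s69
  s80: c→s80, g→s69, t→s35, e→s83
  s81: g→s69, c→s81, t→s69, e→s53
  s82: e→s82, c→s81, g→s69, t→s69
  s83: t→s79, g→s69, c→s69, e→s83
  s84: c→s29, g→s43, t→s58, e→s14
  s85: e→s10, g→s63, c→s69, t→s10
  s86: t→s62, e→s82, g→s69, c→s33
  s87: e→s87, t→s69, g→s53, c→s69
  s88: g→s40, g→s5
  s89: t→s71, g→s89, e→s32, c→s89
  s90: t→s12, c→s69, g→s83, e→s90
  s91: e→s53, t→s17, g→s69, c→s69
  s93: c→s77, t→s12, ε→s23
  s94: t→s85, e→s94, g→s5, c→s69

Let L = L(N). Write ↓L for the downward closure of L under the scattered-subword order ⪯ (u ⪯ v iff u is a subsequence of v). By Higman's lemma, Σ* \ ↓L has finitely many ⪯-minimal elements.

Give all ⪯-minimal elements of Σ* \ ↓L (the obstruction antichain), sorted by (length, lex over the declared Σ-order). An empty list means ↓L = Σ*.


Antichain: [cec, egg, ttte, cttee, tteet, getget].

|Q|=96, |F|=83, |δ|=356 (14 ε).
min D↑ (82 st, q0=0, F={19}): 0:c→1,t→2,g→3,e→4 1:c→1,t→5,g→6,e→7 2:c→8,t→9,g→10,e→11 3:c→6,t→10,g→3,e→12 4:c→13,t→11,g→14,e→4 5:c→5,t→15,g→16,e→17 6:c→6,t→16,g→6,e→18 7:c→19,t→17,g→20,e→7 8:c→8,t→21,g→22,e→23 9:c→21,t→24,g→9,e→25 10:c→22,t→9,g→10,e→26 11:c→27,t→28,g→29,e→11 12:c→30,t→31,g→14,e→12 13:c→13,t→32,g→33,e→7 14:c→33,t→29,g→19,e→14 15:c→15,t→24,g→15,e→34 16:c→16,t→15,g→16,e→35 17:c→19,t→36,g→37,e→17 18:c→19,t→38,g→20,e→18 19:c→19,t→19,g→19,e→19 20:c→19,t→37,g→19,e→20 21:c→21,t→24,g→21,e→39 22:c→22,t→21,g→22,e→40 23:c→19,t→41,g→42,e→23 24:c→24,t→24,g→24,e→19 25:c→43,t→44,g→45,e→46 26:c→47,t→48,g→29,e→26 27:c→27,t→49,g→50,e→23 28:c→49,t→44,g→51,e→25 29:c→50,t→51,g→19,e→29 30:c→30,t→52,g→33,e→18 31:c→53,t→48,g→54,e→31 32:c→32,t→55,g→56,e→17 33:c→33,t→56,g→19,e→20 34:c→19,t→34,g→57,e→19 35:c→19,t→58,g→37,e→35 36:c→19,t→34,g→59,e→34 37:c→19,t→59,g→19,e→37 38:c→19,t→58,g→60,e→38 39:c→19,t→34,g→61,e→62 40:c→19,t→63,g→42,e→40 41:c→19,t→34,g→64,e→39 42:c→19,t→64,g→19,e→42 43:c→43,t→44,g→65,e→62 44:c→44,t→44,g→66,e→19 45:c→65,t→66,g→19,e→67 46:c→68,t→19,g→67,e→46 47:c→47,t→69,g→50,e→40 48:c→69,t→44,g→45,e→25 49:c→49,t→44,g→70,e→39 50:c→50,t→70,g→19,e→42 51:c→70,t→66,g→19,e→45 52:c→52,t→71,g→72,e→38 53:c→53,t→69,g→73,e→74 54:c→73,t→45,g→19,e→67 55:c→55,t→44,g→75,e→34 56:c→56,t→75,g→19,e→37 57:c→19,t→57,g→19,e→19 58:c→19,t→34,g→76,e→34 59:c→19,t→57,g→19,e→57 60:c→19,t→76,g→19,e→77 61:c→19,t→57,g→19,e→77 62:c→19,t→19,g→77,e→62 63:c→19,t→34,g→61,e→39 64:c→19,t→57,g→19,e→61 65:c→65,t→66,g→19,e→77 66:c→66,t→66,g→19,e→19 67:c→78,t→19,g→19,e→67 68:c→68,t→19,g→78,e→62 69:c→69,t→44,g→65,e→39 70:c→70,t→66,g→19,e→61 71:c→71,t→44,g→79,e→34 72:c→72,t→79,g→19,e→77 73:c→73,t→65,g→19,e→77 74:c→19,t→63,g→80,e→74 75:c→75,t→66,g→19,e→57 76:c→19,t→57,g→19,e→81 77:c→19,t→19,g→19,e→77 78:c→78,t→19,g→19,e→77 79:c→79,t→66,g→19,e→81 80:c→19,t→61,g→19,e→77 81:c→19,t→19,g→19,e→19 [Hopcroft].
'cec': run [88, 67, 30, 3] end={s15,s55,s69} rej; 3/3 single-dels accept.
'egg': |S_i|=[88, 72, 33, 3] end={s15,s55,s69} rej; 3/3 single-dels accept.
'ttte': N↓-sim [88, 74, 43, 8, 3] end={s15,s55,s69} rej; 4/4 del acc.
'cttee': N↓-sim [88, 67, 42, 18, 6, 3] end={s15,s55,s69} rej; 5/5 single-dels accept.
'tteet': |S_i|=[88, 74, 43, 20, 9, 3] end={s15,s55,s69} ∉↓L; 5/5 single-dels accept.
'getget': run [88, 68, 58, 47, 19, 7, 3] end={s15,s55,s69} — reject; 6/6 del acc.
6 obstructions.


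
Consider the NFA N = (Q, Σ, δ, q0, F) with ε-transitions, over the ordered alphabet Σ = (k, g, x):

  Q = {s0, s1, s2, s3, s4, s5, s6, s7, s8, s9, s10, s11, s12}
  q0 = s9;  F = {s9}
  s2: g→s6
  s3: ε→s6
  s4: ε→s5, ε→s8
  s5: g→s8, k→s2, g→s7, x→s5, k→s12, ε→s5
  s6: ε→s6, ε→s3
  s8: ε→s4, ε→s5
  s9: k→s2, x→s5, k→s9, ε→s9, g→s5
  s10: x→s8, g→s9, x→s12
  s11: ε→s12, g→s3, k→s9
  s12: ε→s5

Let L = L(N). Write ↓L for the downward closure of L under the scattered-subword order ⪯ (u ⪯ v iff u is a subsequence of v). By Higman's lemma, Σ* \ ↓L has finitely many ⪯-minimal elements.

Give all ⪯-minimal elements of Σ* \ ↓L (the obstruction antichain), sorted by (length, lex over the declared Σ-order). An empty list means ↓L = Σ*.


A = [g, x].

|Q|=13, |F|=1, |δ|=26 (11 ε).
min D↑ (2 st, q0=0, F={1}): 0:k→0,g→1,x→1 1:k→1,g→1,x→1 (ε-aug+det+¬).
'g': |S_i|=[9, 8] end={s12,s2,s3,s4,s5,s6,s7,s8} ∉↓L; 1/1 deletions ∈↓L.
'x': |S_i|=[9, 8] end={s12,s2,s3,s4,s5,s6,s7,s8} rej; 1/1 del acc.
2 obstructions.


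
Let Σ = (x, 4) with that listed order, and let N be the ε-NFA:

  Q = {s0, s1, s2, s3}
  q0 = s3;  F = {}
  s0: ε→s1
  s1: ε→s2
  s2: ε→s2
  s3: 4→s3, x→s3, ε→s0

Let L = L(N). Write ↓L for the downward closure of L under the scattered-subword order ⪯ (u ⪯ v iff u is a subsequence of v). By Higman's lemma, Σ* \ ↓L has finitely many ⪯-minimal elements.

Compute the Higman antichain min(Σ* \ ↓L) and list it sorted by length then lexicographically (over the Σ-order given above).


|Q|=4, |F|=0, |δ|=6 (4 ε).
min D↑ (1 st, q0=0, F={0}): 0:x→0,4→0.
ε ∈ L(D↑) ⇒ ↓L = ∅.

min(Σ*\↓L) = [ε].


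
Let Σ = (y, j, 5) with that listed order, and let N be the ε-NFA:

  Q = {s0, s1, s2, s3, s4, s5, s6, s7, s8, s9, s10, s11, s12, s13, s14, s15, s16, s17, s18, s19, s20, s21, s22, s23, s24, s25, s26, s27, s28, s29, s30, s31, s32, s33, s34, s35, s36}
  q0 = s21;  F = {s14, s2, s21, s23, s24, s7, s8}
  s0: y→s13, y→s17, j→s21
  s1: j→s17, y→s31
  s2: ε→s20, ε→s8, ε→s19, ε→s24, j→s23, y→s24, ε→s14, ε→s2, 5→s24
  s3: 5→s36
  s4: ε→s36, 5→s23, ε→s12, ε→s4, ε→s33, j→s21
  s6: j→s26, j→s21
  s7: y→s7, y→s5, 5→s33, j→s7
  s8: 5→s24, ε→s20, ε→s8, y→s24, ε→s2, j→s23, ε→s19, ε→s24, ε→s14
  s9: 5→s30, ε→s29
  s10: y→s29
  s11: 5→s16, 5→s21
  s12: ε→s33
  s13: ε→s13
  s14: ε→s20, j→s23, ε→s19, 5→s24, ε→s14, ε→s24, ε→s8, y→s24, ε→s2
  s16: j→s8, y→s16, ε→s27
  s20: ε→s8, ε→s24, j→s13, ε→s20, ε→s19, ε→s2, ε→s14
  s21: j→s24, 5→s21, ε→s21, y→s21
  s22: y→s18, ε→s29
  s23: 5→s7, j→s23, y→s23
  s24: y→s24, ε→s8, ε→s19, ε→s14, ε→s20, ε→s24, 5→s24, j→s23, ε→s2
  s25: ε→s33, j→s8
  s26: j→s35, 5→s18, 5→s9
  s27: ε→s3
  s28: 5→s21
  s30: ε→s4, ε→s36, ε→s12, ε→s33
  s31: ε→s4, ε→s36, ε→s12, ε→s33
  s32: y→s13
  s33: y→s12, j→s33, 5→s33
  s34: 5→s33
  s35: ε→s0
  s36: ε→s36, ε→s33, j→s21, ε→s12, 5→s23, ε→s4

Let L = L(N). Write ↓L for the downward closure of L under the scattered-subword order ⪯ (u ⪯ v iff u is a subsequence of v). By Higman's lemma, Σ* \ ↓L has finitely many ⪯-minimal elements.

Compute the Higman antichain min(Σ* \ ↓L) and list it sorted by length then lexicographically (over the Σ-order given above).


|Q|=37, |F|=7, |δ|=107 (55 ε).
min D↑ (5 st, q0=0, F={4}): 0:y→0,j→1,5→0 1:y→1,j→2,5→1 2:y→2,j→2,5→3 3:y→3,j→3,5→4 4:y→4,j→4,5→4 [Hopcroft].
'jj55': N↓-sim [13, 12, 6, 4, 2] end={s12,s33} rej; 4/4 single-dels accept.
1 words, ⪯-incomp.

A = [jj55].


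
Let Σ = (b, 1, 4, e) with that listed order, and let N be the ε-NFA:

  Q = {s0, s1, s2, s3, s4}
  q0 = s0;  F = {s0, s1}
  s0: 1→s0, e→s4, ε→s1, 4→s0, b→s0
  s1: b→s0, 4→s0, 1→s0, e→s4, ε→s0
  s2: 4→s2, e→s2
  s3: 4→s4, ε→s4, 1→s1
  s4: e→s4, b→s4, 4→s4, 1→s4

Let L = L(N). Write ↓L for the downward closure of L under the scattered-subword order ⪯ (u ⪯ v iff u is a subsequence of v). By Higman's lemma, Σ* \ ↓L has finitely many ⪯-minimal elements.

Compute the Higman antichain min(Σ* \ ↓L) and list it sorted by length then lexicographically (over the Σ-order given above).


|Q|=5, |F|=2, |δ|=19 (3 ε).
min D↑ (2 st, q0=0, F={1}): 0:b→0,1→0,4→0,e→1 1:b→1,1→1,4→1,e→1 [Hopcroft].
'e': N↓-sim [3, 1] end={s4} — reject; 1/1 del acc.
1 words, ⪯-incomp.

min(Σ*\↓L) = [e].


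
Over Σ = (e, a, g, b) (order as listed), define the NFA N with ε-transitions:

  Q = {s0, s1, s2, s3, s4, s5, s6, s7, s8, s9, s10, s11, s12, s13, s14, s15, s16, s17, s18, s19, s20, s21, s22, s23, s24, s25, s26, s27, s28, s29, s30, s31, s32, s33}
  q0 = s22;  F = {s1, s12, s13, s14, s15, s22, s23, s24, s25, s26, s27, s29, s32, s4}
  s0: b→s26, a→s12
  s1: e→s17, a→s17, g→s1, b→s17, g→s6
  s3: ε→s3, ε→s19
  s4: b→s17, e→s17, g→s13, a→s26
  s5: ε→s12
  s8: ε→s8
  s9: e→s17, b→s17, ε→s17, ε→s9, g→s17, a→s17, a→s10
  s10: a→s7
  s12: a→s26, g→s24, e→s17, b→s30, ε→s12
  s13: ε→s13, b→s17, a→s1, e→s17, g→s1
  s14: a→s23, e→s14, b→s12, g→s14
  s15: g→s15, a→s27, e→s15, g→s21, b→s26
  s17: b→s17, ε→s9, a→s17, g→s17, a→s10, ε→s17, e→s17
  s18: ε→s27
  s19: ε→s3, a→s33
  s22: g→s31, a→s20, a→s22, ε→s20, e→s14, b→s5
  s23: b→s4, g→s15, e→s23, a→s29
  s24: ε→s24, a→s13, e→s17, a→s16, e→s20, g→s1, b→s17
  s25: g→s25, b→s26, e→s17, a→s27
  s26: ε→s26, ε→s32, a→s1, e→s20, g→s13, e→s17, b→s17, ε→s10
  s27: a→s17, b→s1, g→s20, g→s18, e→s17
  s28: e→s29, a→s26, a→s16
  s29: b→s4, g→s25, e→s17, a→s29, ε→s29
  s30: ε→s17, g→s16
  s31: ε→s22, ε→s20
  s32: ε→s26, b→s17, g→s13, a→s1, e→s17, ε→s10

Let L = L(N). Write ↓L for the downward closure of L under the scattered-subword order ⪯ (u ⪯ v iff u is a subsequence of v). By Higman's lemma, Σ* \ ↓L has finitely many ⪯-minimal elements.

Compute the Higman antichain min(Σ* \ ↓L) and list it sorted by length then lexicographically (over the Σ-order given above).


min(Σ*\↓L) = [be, bb, eaae, baaa, bgga, eagaa].

|Q|=34, |F|=14, |δ|=104 (23 ε).
min D↑ (14 st, q0=0, F={4}): 0:e→1,a→0,g→0,b→2 1:e→1,a→3,g→1,b→2 2:e→4,a→5,g→6,b→4 3:e→3,a→7,g→8,b→9 4:e→4,a→4,g→4,b→4 5:e→4,a→10,g→11,b→4 6:e→4,a→11,g→10,b→4 7:e→4,a→7,g→12,b→9 8:e→8,a→13,g→8,b→5 9:e→4,a→5,g→11,b→4 10:e→4,a→4,g→10,b→4 11:e→4,a→10,g→10,b→4 12:e→4,a→13,g→12,b→5 13:e→4,a→4,g→13,b→10 (ε-aug+det+¬).
'be': |S_i|=[26, 16, 5] end={s10,s17,s20,s7,s9} ∉↓L; 2/2 single-dels accept.
'bb': |S_i|=[26, 16, 6] end={s10,s16,s17,s30,s7,s9} ∉↓L; 2/2 deletions ∈↓L.
'eaae': run [26, 23, 19, 15, 5] end={s10,s17,s20,s7,s9} ∉↓L; 4/4 del acc.
'baaa': |S_i|=[26, 16, 11, 6, 4] end={s10,s17,s7,s9} — reject; 4/4 single-dels accept.
'bgga': N↓-sim [26, 16, 10, 6, 4] end={s10,s17,s7,s9} ∉↓L; 4/4 single-dels accept.
'eagaa': |S_i|=[26, 23, 19, 15, 9, 4] end={s10,s17,s7,s9} rej; 5/5 deletions ∈↓L.
6 obstructions.


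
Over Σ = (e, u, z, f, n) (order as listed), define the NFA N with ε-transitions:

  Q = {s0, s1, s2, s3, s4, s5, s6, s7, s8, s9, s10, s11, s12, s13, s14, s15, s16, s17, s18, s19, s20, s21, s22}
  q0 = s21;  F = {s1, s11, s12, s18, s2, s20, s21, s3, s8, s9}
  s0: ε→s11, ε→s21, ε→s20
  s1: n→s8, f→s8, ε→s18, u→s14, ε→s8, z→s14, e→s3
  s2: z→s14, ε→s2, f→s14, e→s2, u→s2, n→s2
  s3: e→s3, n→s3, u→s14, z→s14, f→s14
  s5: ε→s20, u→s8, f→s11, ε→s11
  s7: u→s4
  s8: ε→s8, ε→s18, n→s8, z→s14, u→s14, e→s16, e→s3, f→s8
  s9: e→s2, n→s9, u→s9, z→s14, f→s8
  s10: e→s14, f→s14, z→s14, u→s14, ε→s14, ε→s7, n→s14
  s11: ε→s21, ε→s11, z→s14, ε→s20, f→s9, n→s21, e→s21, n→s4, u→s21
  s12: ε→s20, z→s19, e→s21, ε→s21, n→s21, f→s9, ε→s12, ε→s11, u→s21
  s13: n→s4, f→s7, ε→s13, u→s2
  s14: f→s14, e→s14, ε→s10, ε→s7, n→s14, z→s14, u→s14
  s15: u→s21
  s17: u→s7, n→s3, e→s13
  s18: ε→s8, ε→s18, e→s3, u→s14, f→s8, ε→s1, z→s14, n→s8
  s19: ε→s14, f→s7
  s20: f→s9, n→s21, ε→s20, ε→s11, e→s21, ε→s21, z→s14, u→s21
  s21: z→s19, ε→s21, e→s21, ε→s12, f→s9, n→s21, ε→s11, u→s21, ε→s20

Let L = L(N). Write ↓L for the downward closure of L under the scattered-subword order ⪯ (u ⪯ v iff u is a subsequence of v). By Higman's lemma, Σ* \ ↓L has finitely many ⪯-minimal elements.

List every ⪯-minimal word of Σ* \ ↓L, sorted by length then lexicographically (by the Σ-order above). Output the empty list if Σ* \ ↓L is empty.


|Q|=23, |F|=10, |δ|=106 (33 ε).
min D↑ (6 st, q0=0, F={1}): 0:e→0,u→0,z→1,f→2,n→0 1:e→1,u→1,z→1,f→1,n→1 2:e→3,u→2,z→1,f→4,n→2 3:e→3,u→3,z→1,f→1,n→3 4:e→5,u→1,z→1,f→4,n→4 5:e→5,u→1,z→1,f→1,n→5 (ε-aug+det+¬).
'z': |S_i|=[16, 5] end={s10,s14,s19,s4,s7} — reject; 1/1 del acc.
'fef': run [16, 11, 7, 4] end={s10,s14,s4,s7} — reject; 3/3 single-dels accept.
'ffu': |S_i|=[16, 11, 9, 4] end={s10,s14,s4,s7} rej; 3/3 del acc.
3 words, ⪯-incomp.

min(Σ*\↓L) = [z, fef, ffu].


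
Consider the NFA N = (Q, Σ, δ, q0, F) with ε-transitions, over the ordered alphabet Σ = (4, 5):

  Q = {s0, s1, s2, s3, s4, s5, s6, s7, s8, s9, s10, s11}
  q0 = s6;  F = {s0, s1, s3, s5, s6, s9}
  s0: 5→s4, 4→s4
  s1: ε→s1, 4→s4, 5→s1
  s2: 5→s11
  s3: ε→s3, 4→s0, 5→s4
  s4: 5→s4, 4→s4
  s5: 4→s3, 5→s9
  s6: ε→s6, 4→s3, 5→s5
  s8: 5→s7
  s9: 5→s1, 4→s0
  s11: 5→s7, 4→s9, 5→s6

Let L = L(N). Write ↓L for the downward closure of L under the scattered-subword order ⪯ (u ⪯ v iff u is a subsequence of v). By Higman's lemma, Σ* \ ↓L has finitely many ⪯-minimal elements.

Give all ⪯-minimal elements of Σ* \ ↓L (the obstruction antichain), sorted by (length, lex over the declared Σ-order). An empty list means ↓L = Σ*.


A = [45, 444, 5544, 5554].

|Q|=12, |F|=6, |δ|=22 (3 ε).
min D↑ (7 st, q0=0, F={4}): 0:4→1,5→2 1:4→3,5→4 2:4→1,5→5 3:4→4,5→4 4:4→4,5→4 5:4→3,5→6 6:4→4,5→6 (ε-aug+det+¬).
'45': run [7, 3, 1] end={s4} ∉↓L; 2/2 deletions ∈↓L.
'444': |S_i|=[7, 3, 2, 1] end={s4} — reject; 3/3 del acc.
'5544': run [7, 6, 4, 2, 1] end={s4} ∉↓L; 4/4 single-dels accept.
'5554': N↓-sim [7, 6, 4, 2, 1] end={s4} rej; 4/4 single-dels accept.
4 obstructions.


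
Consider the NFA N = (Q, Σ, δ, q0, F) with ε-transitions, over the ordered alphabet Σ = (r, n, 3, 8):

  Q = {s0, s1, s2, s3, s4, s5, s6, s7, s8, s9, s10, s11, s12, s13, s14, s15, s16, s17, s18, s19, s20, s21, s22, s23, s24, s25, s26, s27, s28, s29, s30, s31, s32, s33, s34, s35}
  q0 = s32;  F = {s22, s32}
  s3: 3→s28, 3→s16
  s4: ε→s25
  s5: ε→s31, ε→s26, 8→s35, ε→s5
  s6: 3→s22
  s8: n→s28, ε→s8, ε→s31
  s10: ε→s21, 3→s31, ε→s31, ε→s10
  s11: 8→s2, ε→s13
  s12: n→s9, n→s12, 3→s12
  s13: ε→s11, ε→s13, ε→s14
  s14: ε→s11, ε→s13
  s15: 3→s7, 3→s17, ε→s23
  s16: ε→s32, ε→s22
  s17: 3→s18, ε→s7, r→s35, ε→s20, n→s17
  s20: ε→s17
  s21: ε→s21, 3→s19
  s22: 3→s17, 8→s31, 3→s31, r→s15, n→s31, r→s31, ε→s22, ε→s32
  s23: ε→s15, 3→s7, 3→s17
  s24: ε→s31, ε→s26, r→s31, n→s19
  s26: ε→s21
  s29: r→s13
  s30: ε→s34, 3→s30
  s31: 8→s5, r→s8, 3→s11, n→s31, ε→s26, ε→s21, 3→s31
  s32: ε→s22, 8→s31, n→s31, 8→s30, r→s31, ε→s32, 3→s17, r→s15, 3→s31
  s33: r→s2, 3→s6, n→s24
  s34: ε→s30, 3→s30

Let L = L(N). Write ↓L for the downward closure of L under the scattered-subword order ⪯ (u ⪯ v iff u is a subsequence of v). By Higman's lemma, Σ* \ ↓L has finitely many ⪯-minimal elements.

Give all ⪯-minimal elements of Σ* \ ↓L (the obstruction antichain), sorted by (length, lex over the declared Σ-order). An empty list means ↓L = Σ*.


|Q|=36, |F|=2, |δ|=78 (34 ε).
min D↑ (2 st, q0=0, F={1}): 0:r→1,n→1,3→1,8→1 1:r→1,n→1,3→1,8→1 (ε-aug+det+¬).
'r': run [22, 18] end={s11,s13,s14,s15,s17,s18,s19,s2,s20,s21,s23,s26,…} — reject; 1/1 single-dels accept.
'n': run [22, 16] end={s11,s13,s14,s17,s18,s19,s2,s20,s21,s26,s28,s31,…} — reject; 1/1 single-dels accept.
'3': run [22, 18] end={s11,s13,s14,s17,s18,s19,s2,s20,s21,s26,s28,s30,…} ∉↓L; 1/1 del acc.
'8': N↓-sim [22, 14] end={s11,s13,s14,s19,s2,s21,s26,s28,s30,s31,s34,s35,…} ∉↓L; 1/1 del acc.
4 minimals (antichain).

min(Σ*\↓L) = [r, n, 3, 8].


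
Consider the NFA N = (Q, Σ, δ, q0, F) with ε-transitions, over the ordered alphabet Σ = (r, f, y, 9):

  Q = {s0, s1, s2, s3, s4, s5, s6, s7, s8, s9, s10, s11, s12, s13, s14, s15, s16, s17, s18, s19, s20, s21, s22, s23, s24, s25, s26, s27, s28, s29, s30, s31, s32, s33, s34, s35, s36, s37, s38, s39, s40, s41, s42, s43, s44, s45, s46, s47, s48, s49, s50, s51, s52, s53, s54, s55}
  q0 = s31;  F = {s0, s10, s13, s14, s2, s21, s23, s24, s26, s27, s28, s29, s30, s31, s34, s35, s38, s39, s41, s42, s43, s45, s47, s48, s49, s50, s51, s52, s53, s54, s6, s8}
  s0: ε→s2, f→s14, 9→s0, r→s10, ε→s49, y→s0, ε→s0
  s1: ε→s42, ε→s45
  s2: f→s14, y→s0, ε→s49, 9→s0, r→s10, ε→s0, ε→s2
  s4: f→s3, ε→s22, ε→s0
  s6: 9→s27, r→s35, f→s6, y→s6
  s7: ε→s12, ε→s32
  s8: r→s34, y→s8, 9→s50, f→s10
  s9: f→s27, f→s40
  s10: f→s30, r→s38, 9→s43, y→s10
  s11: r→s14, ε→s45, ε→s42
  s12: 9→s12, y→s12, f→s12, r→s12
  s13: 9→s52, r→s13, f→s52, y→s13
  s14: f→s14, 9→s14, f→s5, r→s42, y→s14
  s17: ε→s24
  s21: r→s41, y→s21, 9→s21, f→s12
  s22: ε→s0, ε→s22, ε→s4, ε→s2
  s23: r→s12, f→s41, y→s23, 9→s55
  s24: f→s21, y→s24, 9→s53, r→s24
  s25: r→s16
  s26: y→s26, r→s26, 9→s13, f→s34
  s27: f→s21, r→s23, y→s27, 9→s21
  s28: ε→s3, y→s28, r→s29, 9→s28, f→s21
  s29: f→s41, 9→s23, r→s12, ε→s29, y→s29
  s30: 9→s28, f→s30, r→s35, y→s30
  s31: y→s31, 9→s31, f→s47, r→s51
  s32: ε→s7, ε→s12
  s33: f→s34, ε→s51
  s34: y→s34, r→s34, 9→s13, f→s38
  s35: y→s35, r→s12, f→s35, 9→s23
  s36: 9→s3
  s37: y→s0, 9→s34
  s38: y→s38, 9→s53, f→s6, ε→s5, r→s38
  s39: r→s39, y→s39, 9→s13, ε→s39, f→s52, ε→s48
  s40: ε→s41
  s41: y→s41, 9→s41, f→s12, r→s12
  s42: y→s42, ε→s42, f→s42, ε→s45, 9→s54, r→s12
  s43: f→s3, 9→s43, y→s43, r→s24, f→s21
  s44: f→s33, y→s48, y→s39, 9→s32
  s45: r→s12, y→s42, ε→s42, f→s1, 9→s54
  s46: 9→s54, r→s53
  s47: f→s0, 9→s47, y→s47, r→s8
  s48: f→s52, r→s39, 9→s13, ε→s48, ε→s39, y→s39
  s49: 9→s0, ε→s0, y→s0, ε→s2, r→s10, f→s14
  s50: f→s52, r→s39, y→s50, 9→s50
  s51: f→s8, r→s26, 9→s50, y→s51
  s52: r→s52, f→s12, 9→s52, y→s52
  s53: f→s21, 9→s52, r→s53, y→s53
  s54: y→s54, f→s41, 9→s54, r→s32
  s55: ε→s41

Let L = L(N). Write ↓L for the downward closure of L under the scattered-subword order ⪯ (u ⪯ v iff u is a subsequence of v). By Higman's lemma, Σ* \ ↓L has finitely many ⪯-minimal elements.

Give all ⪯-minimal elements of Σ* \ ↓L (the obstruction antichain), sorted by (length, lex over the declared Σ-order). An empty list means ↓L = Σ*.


A = [r9ff, rr99f, fffrr].

|Q|=56, |F|=32, |δ|=185 (36 ε).
min D↑ (29 st, q0=0, F={16}): 0:r→1,f→2,y→0,9→0 1:r→3,f→4,y→1,9→5 2:r→4,f→6,y→2,9→2 3:r→3,f→7,y→3,9→8 4:r→7,f→9,y→4,9→5 5:r→10,f→11,y→5,9→5 6:r→9,f→12,y→6,9→6 7:r→7,f→13,y→7,9→8 8:r→8,f→11,y→8,9→11 9:r→13,f→14,y→9,9→15 10:r→10,f→11,y→10,9→8 11:r→11,f→16,y→11,9→11 12:r→17,f→12,y→12,9→12 13:r→13,f→18,y→13,9→19 14:r→20,f→14,y→14,9→21 15:r→22,f→23,y→15,9→15 16:r→16,f→16,y→16,9→16 17:r→16,f→17,y→17,9→24 18:r→20,f→18,y→18,9→25 19:r→19,f→23,y→19,9→11 20:r→16,f→20,y→20,9→26 21:r→27,f→23,y→21,9→21 22:r→22,f→23,y→22,9→19 23:r→28,f→16,y→23,9→23 24:r→16,f→28,y→24,9→24 25:r→26,f→23,y→25,9→23 26:r→16,f→28,y→26,9→28 27:r→16,f→28,y→27,9→26 28:r→16,f→16,y→28,9→28.
'r9ff': run [39, 33, 20, 5, 1] end={s12} — reject; 4/4 del acc.
'rr99f': |S_i|=[39, 33, 21, 9, 5, 1] end={s12} — reject; 5/5 del acc.
'fffrr': N↓-sim [39, 36, 29, 20, 12, 3] end={s12,s32,s7} — reject; 5/5 deletions ∈↓L.
3 obstructions.


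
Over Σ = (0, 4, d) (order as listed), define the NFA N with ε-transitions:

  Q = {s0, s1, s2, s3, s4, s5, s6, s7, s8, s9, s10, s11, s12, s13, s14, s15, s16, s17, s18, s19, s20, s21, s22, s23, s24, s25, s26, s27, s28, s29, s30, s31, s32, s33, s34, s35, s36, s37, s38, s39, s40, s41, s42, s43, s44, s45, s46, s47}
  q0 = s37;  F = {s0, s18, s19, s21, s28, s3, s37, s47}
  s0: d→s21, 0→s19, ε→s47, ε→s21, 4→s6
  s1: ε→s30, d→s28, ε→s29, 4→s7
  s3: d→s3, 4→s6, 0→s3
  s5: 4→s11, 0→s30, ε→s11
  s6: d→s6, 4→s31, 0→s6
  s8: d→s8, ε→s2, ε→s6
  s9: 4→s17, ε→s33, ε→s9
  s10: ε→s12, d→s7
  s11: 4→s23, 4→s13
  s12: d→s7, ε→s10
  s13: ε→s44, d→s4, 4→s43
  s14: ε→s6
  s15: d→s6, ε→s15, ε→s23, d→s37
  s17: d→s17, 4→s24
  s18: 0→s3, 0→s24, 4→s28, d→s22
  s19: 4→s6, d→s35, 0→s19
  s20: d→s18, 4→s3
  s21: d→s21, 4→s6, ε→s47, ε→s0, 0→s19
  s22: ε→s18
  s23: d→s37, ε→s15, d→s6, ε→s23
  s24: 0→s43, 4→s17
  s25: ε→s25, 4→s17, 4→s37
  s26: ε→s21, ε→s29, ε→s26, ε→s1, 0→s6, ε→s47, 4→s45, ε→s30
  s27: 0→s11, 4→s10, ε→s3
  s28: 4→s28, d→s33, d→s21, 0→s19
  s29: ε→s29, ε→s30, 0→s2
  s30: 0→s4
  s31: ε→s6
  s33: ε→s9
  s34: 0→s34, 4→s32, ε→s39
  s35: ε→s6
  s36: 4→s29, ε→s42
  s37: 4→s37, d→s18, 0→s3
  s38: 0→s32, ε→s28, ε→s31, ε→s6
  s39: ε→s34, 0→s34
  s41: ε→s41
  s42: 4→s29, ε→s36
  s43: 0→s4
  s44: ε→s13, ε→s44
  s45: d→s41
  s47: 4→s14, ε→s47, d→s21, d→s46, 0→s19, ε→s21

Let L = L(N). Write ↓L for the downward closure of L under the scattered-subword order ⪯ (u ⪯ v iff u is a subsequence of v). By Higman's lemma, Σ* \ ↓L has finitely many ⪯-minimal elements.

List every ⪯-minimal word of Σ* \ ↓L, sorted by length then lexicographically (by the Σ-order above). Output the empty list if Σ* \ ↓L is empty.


|Q|=48, |F|=8, |δ|=113 (45 ε).
min D↑ (7 st, q0=0, F={3}): 0:0→1,4→0,d→2 1:0→1,4→3,d→1 2:0→1,4→4,d→2 3:0→3,4→3,d→3 4:0→5,4→4,d→6 5:0→5,4→3,d→3 6:0→5,4→3,d→6.
'04': N↓-sim [20, 9, 6] end={s17,s24,s31,s4,s43,s6} — reject; 2/2 del acc.
'd40d': |S_i|=[20, 19, 16, 6, 3] end={s31,s35,s6} rej; 4/4 del acc.
'd4d4': |S_i|=[20, 19, 16, 15, 7] end={s14,s17,s24,s31,s4,s43,s6} ∉↓L; 4/4 single-dels accept.
3 obstructions.

Antichain: [04, d40d, d4d4].


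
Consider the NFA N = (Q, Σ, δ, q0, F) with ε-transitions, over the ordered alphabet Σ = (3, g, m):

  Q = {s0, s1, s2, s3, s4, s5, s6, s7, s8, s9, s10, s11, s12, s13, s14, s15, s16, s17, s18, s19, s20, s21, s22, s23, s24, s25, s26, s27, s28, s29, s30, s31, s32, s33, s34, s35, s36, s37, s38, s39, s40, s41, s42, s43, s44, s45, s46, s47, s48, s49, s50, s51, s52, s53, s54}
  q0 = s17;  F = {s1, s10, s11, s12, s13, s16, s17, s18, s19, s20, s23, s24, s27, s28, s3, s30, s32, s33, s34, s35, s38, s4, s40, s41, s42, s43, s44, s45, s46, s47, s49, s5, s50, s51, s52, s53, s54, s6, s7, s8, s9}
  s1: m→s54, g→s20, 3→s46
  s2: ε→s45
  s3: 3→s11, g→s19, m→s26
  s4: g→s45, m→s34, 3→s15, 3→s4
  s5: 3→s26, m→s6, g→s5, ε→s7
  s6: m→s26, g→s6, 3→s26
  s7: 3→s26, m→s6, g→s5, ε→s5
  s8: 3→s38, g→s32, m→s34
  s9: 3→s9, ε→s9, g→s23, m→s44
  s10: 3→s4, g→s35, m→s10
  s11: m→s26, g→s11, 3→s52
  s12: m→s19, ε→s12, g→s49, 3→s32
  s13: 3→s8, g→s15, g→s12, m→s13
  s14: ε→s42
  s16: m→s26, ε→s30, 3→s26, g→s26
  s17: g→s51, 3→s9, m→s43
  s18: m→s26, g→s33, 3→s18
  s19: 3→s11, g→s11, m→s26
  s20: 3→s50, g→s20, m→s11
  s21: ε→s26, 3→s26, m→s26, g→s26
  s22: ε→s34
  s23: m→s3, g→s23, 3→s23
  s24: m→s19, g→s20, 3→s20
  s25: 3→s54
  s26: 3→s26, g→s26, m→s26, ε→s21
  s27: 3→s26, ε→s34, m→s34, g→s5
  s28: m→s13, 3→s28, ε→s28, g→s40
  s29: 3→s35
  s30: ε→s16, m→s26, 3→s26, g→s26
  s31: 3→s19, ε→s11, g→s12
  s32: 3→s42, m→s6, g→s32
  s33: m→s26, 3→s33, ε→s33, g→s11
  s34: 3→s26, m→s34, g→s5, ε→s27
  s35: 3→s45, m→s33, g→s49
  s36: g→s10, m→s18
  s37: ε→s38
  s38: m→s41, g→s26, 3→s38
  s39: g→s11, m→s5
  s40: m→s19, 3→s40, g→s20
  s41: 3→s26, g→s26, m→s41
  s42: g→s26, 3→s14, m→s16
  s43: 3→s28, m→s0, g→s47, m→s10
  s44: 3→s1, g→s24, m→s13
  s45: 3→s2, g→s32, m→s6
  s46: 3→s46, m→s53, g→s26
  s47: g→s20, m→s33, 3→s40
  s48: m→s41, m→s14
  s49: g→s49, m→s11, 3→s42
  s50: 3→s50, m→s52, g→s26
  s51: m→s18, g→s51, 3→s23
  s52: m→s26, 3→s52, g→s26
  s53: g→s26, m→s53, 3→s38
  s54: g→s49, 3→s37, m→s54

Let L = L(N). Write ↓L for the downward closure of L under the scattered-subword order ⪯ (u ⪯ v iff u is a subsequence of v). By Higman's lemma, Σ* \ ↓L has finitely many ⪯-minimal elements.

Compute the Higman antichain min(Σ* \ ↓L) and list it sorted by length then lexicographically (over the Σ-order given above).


|Q|=55, |F|=41, |δ|=159 (17 ε).
min D↑ (39 st, q0=0, F={15}): 0:3→1,g→2,m→3 1:3→1,g→4,m→5 2:3→4,g→2,m→6 3:3→7,g→8,m→9 4:3→4,g→4,m→10 5:3→11,g→12,m→13 6:3→6,g→14,m→15 7:3→7,g→16,m→13 8:3→16,g→17,m→14 9:3→18,g→19,m→9 10:3→20,g→21,m→15 11:3→22,g→17,m→23 12:3→17,g→17,m→21 13:3→24,g→25,m→13 14:3→14,g→20,m→15 15:3→15,g→15,m→15 16:3→16,g→17,m→21 17:3→26,g→17,m→20 18:3→18,g→27,m→28 19:3→27,g→29,m→14 20:3→30,g→20,m→15 21:3→20,g→20,m→15 22:3→22,g→15,m→31 23:3→32,g→29,m→23 24:3→32,g→33,m→28 25:3→33,g→29,m→21 26:3→26,g→15,m→30 27:3→27,g→33,m→34 28:3→15,g→35,m→28 29:3→36,g→29,m→20 30:3→30,g→15,m→15 31:3→32,g→15,m→31 32:3→32,g→15,m→37 33:3→36,g→33,m→34 34:3→15,g→34,m→15 35:3→15,g→35,m→34 36:3→36,g→15,m→38 37:3→15,g→15,m→37 38:3→15,g→15,m→15.
'gmm': N↓-sim [48, 29, 11, 2] end={s21,s26} ∉↓L; 3/3 single-dels accept.
'3m33g': N↓-sim [48, 41, 32, 25, 13, 2] end={s21,s26} rej; 5/5 deletions ∈↓L.
'mgg3g': |S_i|=[48, 44, 25, 15, 8, 2] end={s21,s26} — reject; 5/5 deletions ∈↓L.
'mm3m3': run [48, 44, 32, 23, 10, 2] end={s21,s26} — reject; 5/5 deletions ∈↓L.
4 obstructions.

min(Σ*\↓L) = [gmm, 3m33g, mgg3g, mm3m3].
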